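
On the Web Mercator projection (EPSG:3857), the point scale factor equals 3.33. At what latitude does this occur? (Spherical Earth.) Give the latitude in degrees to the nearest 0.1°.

72.5°

Mercator scale is k = sec φ = 1/cos φ.
1/cos φ = 3.33  ⇒  cos φ = 0.3003  ⇒  φ = arccos(0.3003) ≈ 72.5°.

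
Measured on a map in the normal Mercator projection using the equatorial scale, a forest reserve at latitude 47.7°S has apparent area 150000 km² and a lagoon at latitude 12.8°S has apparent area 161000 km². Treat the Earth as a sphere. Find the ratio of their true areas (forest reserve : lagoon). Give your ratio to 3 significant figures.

On Mercator the areal scale is sec²φ, so true area = apparent × cos²φ.
True area of forest reserve: 150000 × cos²(47.7°) = 150000 × 0.4529 = 67940 km².
True area of lagoon: 161000 × cos²(12.8°) = 161000 × 0.9509 = 153100 km².
Ratio = 67940 / 153100 ≈ 0.444.

0.444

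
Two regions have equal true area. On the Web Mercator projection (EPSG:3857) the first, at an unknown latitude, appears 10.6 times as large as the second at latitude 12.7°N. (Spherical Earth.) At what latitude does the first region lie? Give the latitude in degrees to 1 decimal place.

For equal true areas on Mercator, apparent areas scale as sec²φ, so the ratio is cos²φ₂ / cos²φ₁.
cos²φ₂ / cos²φ₁ = 10.6  ⇒  cos φ₁ = cos 12.7° / √10.6 = 0.9755/3.256 = 0.2996.
φ₁ = arccos(0.2996) ≈ 72.6°.

72.6°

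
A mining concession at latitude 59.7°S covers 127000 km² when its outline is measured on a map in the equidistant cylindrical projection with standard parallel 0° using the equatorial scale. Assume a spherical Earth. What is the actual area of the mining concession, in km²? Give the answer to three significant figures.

64100 km²

Plate carrée maps x = Rλ, y = Rφ. The meridian scale is h = 1 and the parallel scale is k = 1/cos φ = sec φ.
Areal scale = h·k = 1 × sec φ; at 59.7°, h = 1.000, k = 1.982, so h·k = 1.982.
True area = apparent / (areal scale) = 127000 / 1.982 ≈ 64100 km².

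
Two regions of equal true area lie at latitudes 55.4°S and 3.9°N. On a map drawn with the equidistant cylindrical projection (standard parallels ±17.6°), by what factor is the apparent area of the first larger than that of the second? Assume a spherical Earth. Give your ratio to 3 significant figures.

1.76

The equidistant cylindrical projection with φ₀ = 17.6° has h = 1 (meridians true) and k = cos φ₀ / cos φ along parallels.
Areal scale at 55.4°: h·k = 1.000 × 1.679 = 1.679.
Areal scale at 3.9°: h·k = 1.000 × 0.9554 = 0.9554.
Ratio = 1.679/0.9554 ≈ 1.76.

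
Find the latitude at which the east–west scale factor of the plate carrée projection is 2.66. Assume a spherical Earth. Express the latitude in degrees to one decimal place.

Plate carrée: h = 1, k = sec φ along parallels.
sec φ = 2.66  ⇒  cos φ = 0.3759  ⇒  φ ≈ 67.9°.

67.9°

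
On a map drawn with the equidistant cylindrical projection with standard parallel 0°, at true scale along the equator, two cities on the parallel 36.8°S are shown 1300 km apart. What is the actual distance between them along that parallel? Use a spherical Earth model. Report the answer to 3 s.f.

1040 km

In the plate carrée (x = Rλ, y = Rφ), meridians are true-scale (h = 1) and parallels are stretched by k = sec φ.
Along the parallel at 36.8°, map distances are exaggerated by k = sec 36.8° = 1.249.
True distance = 1300 / 1.249 = 1300 × cos 36.8° ≈ 1040 km.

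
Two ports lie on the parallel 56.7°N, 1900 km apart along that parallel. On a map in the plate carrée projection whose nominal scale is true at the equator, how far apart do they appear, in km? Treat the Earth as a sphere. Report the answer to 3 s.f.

3460 km

For the equirectangular projection with φ₀ = 0 (plate carrée), h = 1 along meridians and k = sec φ along parallels.
Along the parallel, k = sec 56.7° = 1/0.5490 = 1.821.
Map distance = 1900 × 1.821 ≈ 3460 km.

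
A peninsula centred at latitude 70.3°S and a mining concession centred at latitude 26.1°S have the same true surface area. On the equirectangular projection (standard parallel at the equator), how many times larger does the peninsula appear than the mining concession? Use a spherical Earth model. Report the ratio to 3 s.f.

Plate carrée maps x = Rλ, y = Rφ. The meridian scale is h = 1 and the parallel scale is k = 1/cos φ = sec φ.
Areal scale at 70.3°: h·k = 1.000 × 2.967 = 2.967.
Areal scale at 26.1°: h·k = 1.000 × 1.114 = 1.114.
Ratio = 2.967/1.114 ≈ 2.66.

2.66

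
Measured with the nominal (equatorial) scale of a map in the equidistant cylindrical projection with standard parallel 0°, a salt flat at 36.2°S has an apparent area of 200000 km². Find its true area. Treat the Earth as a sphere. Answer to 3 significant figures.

161000 km²

In the plate carrée (x = Rλ, y = Rφ), meridians are true-scale (h = 1) and parallels are stretched by k = sec φ.
Areal scale = h·k = 1 × sec φ; at 36.2°, h = 1.000, k = 1.239, so h·k = 1.239.
True area = apparent / (areal scale) = 200000 / 1.239 ≈ 161000 km².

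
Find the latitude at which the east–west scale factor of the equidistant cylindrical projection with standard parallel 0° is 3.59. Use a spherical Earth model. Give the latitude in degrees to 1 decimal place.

Plate carrée: h = 1, k = sec φ along parallels.
sec φ = 3.59  ⇒  cos φ = 0.2786  ⇒  φ ≈ 73.8°.

73.8°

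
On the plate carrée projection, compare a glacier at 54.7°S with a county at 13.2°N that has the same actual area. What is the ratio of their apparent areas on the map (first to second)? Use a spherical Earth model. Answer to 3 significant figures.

1.68

In the plate carrée (x = Rλ, y = Rφ), meridians are true-scale (h = 1) and parallels are stretched by k = sec φ.
Areal scale at 54.7°: h·k = 1.000 × 1.731 = 1.731.
Areal scale at 13.2°: h·k = 1.000 × 1.027 = 1.027.
Ratio = 1.731/1.027 ≈ 1.68.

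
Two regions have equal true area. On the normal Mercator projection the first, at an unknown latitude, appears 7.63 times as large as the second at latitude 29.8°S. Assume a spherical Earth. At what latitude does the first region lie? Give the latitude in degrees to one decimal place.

For equal true areas on Mercator, apparent areas scale as sec²φ, so the ratio is cos²φ₂ / cos²φ₁.
cos²φ₂ / cos²φ₁ = 7.63  ⇒  cos φ₁ = cos 29.8° / √7.63 = 0.8678/2.762 = 0.3142.
φ₁ = arccos(0.3142) ≈ 71.7°.

71.7°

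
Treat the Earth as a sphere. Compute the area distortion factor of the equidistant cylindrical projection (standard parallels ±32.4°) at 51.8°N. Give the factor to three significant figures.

1.37

The equidistant cylindrical projection with φ₀ = 32.4° has h = 1 (meridians true) and k = cos φ₀ / cos φ along parallels.
Areal scale = h·k = 1 × cos φ₀ / cos φ; at 51.8°, h = 1.000, k = 1.365, so h·k = 1.365.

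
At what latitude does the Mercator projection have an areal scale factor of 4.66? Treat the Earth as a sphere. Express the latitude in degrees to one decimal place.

62.4°

Mercator areal scale is sec²φ.
sec²φ = 4.66  ⇒  cos²φ = 0.2146  ⇒  cos φ = 0.4632.
φ = arccos(0.4632) ≈ 62.4°.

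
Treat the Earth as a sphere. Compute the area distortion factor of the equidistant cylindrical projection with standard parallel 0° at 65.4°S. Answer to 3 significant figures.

For the equirectangular projection with φ₀ = 0 (plate carrée), h = 1 along meridians and k = sec φ along parallels.
Areal scale = h·k = 1 × sec φ; at 65.4°, h = 1.000, k = 2.402, so h·k = 2.402.

2.40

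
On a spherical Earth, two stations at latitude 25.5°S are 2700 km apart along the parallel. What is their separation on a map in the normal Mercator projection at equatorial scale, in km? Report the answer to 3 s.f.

For Mercator, h = k = sec φ (a conformal cylindrical projection has a single point scale, 1/cos φ).
Along the parallel, k = sec 25.5° = 1/0.9026 = 1.108.
Map distance = 2700 × 1.108 ≈ 2990 km.

2990 km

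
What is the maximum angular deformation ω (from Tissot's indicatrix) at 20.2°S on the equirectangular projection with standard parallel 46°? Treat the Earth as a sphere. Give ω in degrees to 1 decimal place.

With standard parallel φ₀ = 46°, the equirectangular projection gives x = Rλ cos φ₀, y = Rφ, so h = 1 and k = cos 46° / cos φ.
At 20.2°: h = 1.000, k = 0.7402; principal scales a = 1.000, b = 0.7402.
sin(ω/2) = (a − b)/(a + b) = 0.2598/1.740 = 0.1493, so ω = 2 arcsin(0.1493) ≈ 17.2°.

17.2°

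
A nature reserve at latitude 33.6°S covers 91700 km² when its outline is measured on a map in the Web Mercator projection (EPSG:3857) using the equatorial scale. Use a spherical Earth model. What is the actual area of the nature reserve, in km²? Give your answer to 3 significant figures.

The Mercator projection is conformal; its linear scale factor is the same in every direction and equals sec φ = 1/cos φ.
Areal scale = k² = sec²φ = 1/cos²(33.6°) = 1/0.8329² = 1.441.
True area = apparent / (areal scale) = 91700 / 1.441 ≈ 63600 km².

63600 km²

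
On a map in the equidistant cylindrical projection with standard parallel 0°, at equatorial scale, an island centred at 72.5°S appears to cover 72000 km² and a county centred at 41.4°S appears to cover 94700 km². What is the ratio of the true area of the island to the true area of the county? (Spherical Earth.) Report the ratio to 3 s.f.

On the plate carrée, areal scale = h·k = 1 × sec φ, so true area = apparent × cos φ.
True area of island: 72000 × cos(72.5°) = 72000 × 0.3007 = 21650 km².
True area of county: 94700 × cos(41.4°) = 94700 × 0.7501 = 71040 km².
Ratio = 21650 / 71040 ≈ 0.305.

0.305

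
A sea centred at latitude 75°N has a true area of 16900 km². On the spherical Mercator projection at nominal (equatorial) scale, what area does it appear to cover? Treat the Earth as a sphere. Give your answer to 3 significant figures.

252000 km²

The Mercator projection is conformal; its linear scale factor is the same in every direction and equals sec φ = 1/cos φ.
Areal scale = k² = sec²φ = 1/cos²(75°) = 1/0.2588² = 14.93.
Apparent area = 16900 × 14.93 ≈ 252000 km².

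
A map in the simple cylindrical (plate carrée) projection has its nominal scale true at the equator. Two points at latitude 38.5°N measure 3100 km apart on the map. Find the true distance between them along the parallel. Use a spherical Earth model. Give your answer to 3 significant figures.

2430 km

Plate carrée maps x = Rλ, y = Rφ. The meridian scale is h = 1 and the parallel scale is k = 1/cos φ = sec φ.
Along the parallel at 38.5°, map distances are exaggerated by k = sec 38.5° = 1.278.
True distance = 3100 / 1.278 = 3100 × cos 38.5° ≈ 2430 km.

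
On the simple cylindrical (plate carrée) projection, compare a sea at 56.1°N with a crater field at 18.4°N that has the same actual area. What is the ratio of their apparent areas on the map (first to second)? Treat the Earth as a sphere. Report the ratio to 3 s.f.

1.70

Plate carrée maps x = Rλ, y = Rφ. The meridian scale is h = 1 and the parallel scale is k = 1/cos φ = sec φ.
Areal scale at 56.1°: h·k = 1.000 × 1.793 = 1.793.
Areal scale at 18.4°: h·k = 1.000 × 1.054 = 1.054.
Ratio = 1.793/1.054 ≈ 1.70.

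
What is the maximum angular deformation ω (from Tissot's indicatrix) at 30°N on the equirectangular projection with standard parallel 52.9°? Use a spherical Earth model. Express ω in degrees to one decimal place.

20.6°

With standard parallel φ₀ = 52.9°, the equirectangular projection gives x = Rλ cos φ₀, y = Rφ, so h = 1 and k = cos 52.9° / cos φ.
At 30°: h = 1.000, k = 0.6965; principal scales a = 1.000, b = 0.6965.
sin(ω/2) = (a − b)/(a + b) = 0.3035/1.697 = 0.1789, so ω = 2 arcsin(0.1789) ≈ 20.6°.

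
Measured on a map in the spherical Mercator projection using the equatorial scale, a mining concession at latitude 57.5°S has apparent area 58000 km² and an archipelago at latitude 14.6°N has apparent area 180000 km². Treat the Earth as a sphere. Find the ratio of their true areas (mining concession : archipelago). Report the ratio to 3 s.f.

Mercator's areal exaggeration is sec²φ; hence true area = (apparent area) · cos²φ.
True area of mining concession: 58000 × cos²(57.5°) = 58000 × 0.2887 = 16740 km².
True area of archipelago: 180000 × cos²(14.6°) = 180000 × 0.9365 = 168600 km².
Ratio = 16740 / 168600 ≈ 0.0993.

0.0993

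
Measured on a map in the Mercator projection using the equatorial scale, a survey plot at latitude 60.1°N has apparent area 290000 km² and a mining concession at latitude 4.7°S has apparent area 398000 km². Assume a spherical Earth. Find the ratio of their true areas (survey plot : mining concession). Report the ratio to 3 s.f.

On Mercator the areal scale is sec²φ, so true area = apparent × cos²φ.
True area of survey plot: 290000 × cos²(60.1°) = 290000 × 0.2485 = 72060 km².
True area of mining concession: 398000 × cos²(4.7°) = 398000 × 0.9933 = 395300 km².
Ratio = 72060 / 395300 ≈ 0.182.

0.182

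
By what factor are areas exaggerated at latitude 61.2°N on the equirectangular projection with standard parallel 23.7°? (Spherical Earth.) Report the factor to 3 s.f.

1.90

The equidistant cylindrical projection with φ₀ = 23.7° has h = 1 (meridians true) and k = cos φ₀ / cos φ along parallels.
Areal scale = h·k = 1 × cos φ₀ / cos φ; at 61.2°, h = 1.000, k = 1.901, so h·k = 1.901.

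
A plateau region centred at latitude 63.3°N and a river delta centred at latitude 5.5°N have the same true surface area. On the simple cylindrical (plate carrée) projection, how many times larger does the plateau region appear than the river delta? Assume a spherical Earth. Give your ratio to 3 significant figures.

2.22

For the equirectangular projection with φ₀ = 0 (plate carrée), h = 1 along meridians and k = sec φ along parallels.
Areal scale at 63.3°: h·k = 1.000 × 2.226 = 2.226.
Areal scale at 5.5°: h·k = 1.000 × 1.005 = 1.005.
Ratio = 2.226/1.005 ≈ 2.22.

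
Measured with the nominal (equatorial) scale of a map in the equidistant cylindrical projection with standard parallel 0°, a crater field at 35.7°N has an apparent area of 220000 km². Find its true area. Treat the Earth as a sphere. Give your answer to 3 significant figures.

179000 km²

Plate carrée maps x = Rλ, y = Rφ. The meridian scale is h = 1 and the parallel scale is k = 1/cos φ = sec φ.
Areal scale = h·k = 1 × sec φ; at 35.7°, h = 1.000, k = 1.231, so h·k = 1.231.
True area = apparent / (areal scale) = 220000 / 1.231 ≈ 179000 km².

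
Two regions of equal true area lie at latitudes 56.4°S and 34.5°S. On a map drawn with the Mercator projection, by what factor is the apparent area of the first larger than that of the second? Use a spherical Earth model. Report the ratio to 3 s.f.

2.22

Mercator areal scale is sec²φ.
At 56.4°: sec²(56.4°) = 1/0.5534² = 3.265.
At 34.5°: sec²(34.5°) = 1/0.8241² = 1.472.
Ratio = 3.265/1.472 = cos²(34.5°)/cos²(56.4°) ≈ 2.22.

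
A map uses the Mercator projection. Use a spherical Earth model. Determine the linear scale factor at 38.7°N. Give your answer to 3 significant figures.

The Mercator projection is conformal; its linear scale factor is the same in every direction and equals sec φ = 1/cos φ.
k = 1/cos 38.7° = 1/0.7804 = 1.281.

1.28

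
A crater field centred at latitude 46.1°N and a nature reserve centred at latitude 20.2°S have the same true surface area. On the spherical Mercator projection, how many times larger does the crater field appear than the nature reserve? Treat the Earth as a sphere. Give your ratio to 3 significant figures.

1.83

Mercator is conformal with k = sec φ, so areal scale = k² = sec²φ.
At 46.1°: sec²(46.1°) = 1/0.6934² = 2.080.
At 20.2°: sec²(20.2°) = 1/0.9385² = 1.135.
Ratio = 2.080/1.135 = cos²(20.2°)/cos²(46.1°) ≈ 1.83.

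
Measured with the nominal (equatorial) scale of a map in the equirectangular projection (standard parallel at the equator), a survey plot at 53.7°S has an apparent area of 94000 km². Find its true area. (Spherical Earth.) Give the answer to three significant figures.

55600 km²

For the equirectangular projection with φ₀ = 0 (plate carrée), h = 1 along meridians and k = sec φ along parallels.
Areal scale = h·k = 1 × sec φ; at 53.7°, h = 1.000, k = 1.689, so h·k = 1.689.
True area = apparent / (areal scale) = 94000 / 1.689 ≈ 55600 km².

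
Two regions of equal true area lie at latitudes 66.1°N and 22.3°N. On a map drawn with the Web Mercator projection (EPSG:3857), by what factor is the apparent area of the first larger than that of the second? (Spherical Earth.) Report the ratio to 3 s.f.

Mercator is conformal with k = sec φ, so areal scale = k² = sec²φ.
At 66.1°: sec²(66.1°) = 1/0.4051² = 6.092.
At 22.3°: sec²(22.3°) = 1/0.9252² = 1.168.
Ratio = 6.092/1.168 = cos²(22.3°)/cos²(66.1°) ≈ 5.22.

5.22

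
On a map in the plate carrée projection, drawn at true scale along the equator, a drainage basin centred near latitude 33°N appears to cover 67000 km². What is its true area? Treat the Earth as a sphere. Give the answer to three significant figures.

In the plate carrée (x = Rλ, y = Rφ), meridians are true-scale (h = 1) and parallels are stretched by k = sec φ.
Areal scale = h·k = 1 × sec φ; at 33°, h = 1.000, k = 1.192, so h·k = 1.192.
True area = apparent / (areal scale) = 67000 / 1.192 ≈ 56200 km².

56200 km²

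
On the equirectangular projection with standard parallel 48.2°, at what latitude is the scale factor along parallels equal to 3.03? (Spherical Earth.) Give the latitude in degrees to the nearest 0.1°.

77.3°

In the equirectangular projection with standard parallel φ₀ = 48.2° (x = Rλ cos φ₀, y = Rφ), meridians are true-scale (h = 1) and the parallel scale is k = cos φ₀ / cos φ.
k = cos φ₀ / cos φ = 3.03  ⇒  cos φ = cos 48.2° / 3.03 = 0.2200.
φ = arccos(0.2200) ≈ 77.3°.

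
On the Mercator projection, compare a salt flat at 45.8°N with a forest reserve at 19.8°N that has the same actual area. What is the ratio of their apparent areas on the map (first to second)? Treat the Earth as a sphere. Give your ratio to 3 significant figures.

1.82

Mercator areal scale is sec²φ.
At 45.8°: sec²(45.8°) = 1/0.6972² = 2.057.
At 19.8°: sec²(19.8°) = 1/0.9409² = 1.130.
Ratio = 2.057/1.130 = cos²(19.8°)/cos²(45.8°) ≈ 1.82.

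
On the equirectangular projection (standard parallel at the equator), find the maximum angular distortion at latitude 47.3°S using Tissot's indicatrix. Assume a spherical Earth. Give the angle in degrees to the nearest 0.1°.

22.1°

For the equirectangular projection with φ₀ = 0 (plate carrée), h = 1 along meridians and k = sec φ along parallels.
At 47.3°: h = 1.000, k = 1.475; principal scales a = 1.475, b = 1.000.
sin(ω/2) = (a − b)/(a + b) = 0.4746/2.475 = 0.1918, so ω = 2 arcsin(0.1918) ≈ 22.1°.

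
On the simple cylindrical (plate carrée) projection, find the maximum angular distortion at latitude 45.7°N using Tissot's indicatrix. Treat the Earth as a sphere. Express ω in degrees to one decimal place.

20.5°

For the equirectangular projection with φ₀ = 0 (plate carrée), h = 1 along meridians and k = sec φ along parallels.
At 45.7°: h = 1.000, k = 1.432; principal scales a = 1.432, b = 1.000.
sin(ω/2) = (a − b)/(a + b) = 0.4318/2.432 = 0.1776, so ω = 2 arcsin(0.1776) ≈ 20.5°.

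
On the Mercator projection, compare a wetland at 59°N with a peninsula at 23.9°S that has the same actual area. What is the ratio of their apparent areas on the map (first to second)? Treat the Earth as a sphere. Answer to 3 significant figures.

3.15

Mercator is conformal with k = sec φ, so areal scale = k² = sec²φ.
At 59°: sec²(59°) = 1/0.5150² = 3.770.
At 23.9°: sec²(23.9°) = 1/0.9143² = 1.196.
Ratio = 3.770/1.196 = cos²(23.9°)/cos²(59°) ≈ 3.15.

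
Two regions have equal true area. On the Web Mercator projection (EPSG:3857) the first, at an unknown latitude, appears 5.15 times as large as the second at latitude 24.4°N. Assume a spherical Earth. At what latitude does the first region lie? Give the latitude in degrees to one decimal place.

66.3°

Mercator areal scale is sec²φ, so apparent-area ratio = sec²φ₁ / sec²φ₂ = cos²φ₂ / cos²φ₁.
cos²φ₂ / cos²φ₁ = 5.15  ⇒  cos φ₁ = cos 24.4° / √5.15 = 0.9107/2.269 = 0.4013.
φ₁ = arccos(0.4013) ≈ 66.3°.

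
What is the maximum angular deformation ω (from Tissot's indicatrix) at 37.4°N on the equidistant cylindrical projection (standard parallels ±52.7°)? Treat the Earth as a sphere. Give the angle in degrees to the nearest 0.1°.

15.5°

The equidistant cylindrical projection with φ₀ = 52.7° has h = 1 (meridians true) and k = cos φ₀ / cos φ along parallels.
At 37.4°: h = 1.000, k = 0.7628; principal scales a = 1.000, b = 0.7628.
sin(ω/2) = (a − b)/(a + b) = 0.2372/1.763 = 0.1346, so ω = 2 arcsin(0.1346) ≈ 15.5°.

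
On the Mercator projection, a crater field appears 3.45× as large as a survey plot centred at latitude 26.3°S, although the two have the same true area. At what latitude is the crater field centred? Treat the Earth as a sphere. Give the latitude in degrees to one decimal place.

61.1°

On Mercator, (apparent₁)/(apparent₂) = sec²φ₁ / sec²φ₂ when true areas are equal.
cos²φ₂ / cos²φ₁ = 3.45  ⇒  cos φ₁ = cos 26.3° / √3.45 = 0.8965/1.857 = 0.4827.
φ₁ = arccos(0.4827) ≈ 61.1°.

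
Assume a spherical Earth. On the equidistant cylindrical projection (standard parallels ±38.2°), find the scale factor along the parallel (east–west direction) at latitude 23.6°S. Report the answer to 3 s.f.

0.858

The equidistant cylindrical projection with φ₀ = 38.2° has h = 1 (meridians true) and k = cos φ₀ / cos φ along parallels.
k = cos 38.2° / cos 23.6° = 0.7859/0.9164 = 0.8576.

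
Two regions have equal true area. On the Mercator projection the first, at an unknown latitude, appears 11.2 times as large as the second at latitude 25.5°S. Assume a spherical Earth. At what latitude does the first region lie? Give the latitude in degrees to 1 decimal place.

On Mercator, (apparent₁)/(apparent₂) = sec²φ₁ / sec²φ₂ when true areas are equal.
cos²φ₂ / cos²φ₁ = 11.2  ⇒  cos φ₁ = cos 25.5° / √11.2 = 0.9026/3.347 = 0.2697.
φ₁ = arccos(0.2697) ≈ 74.4°.

74.4°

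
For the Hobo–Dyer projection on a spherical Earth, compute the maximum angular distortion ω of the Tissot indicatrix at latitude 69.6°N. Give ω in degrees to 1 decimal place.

Hobo–Dyer is a cylindrical equal-area projection with standard parallels at ±37.5°. For cylindrical equal-area with standard parallel φ₀, h = cos φ / cos φ₀ and k = cos φ₀ / cos φ, so h·k = 1.
At 69.6°: h = 0.4394, k = 2.276; principal scales a = 2.276, b = 0.4394.
sin(ω/2) = (a − b)/(a + b) = 1.837/2.715 = 0.6764, so ω = 2 arcsin(0.6764) ≈ 85.1°.

85.1°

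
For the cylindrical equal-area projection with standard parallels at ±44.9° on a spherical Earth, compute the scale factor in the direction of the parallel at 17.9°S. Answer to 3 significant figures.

0.744

Cylindrical equal-area (φ₀ = 44.9°): h = cos φ / cos 44.9° along meridians, k = cos 44.9° / cos φ along parallels; h·k = 1.
k = cos 44.9° / cos 17.9° = 0.7083/0.9516 = 0.7444.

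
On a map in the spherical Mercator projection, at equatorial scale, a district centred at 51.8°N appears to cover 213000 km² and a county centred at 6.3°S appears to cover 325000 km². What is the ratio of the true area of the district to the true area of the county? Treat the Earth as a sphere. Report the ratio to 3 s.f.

Mercator's areal exaggeration is sec²φ; hence true area = (apparent area) · cos²φ.
True area of district: 213000 × cos²(51.8°) = 213000 × 0.3824 = 81460 km².
True area of county: 325000 × cos²(6.3°) = 325000 × 0.9880 = 321100 km².
Ratio = 81460 / 321100 ≈ 0.254.

0.254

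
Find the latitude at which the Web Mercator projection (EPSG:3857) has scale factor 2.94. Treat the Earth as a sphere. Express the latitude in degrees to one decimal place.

Mercator scale is k = sec φ = 1/cos φ.
1/cos φ = 2.94  ⇒  cos φ = 0.3401  ⇒  φ = arccos(0.3401) ≈ 70.1°.

70.1°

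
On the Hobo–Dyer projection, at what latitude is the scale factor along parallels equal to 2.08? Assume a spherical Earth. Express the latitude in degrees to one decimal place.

67.6°

Hobo–Dyer is a cylindrical equal-area projection with standard parallels at ±37.5°. Cylindrical equal-area (φ₀ = 37.5°): h = cos φ / cos 37.5° along meridians, k = cos 37.5° / cos φ along parallels; h·k = 1.
k = cos φ₀ / cos φ = 2.08  ⇒  cos φ = cos 37.5° / 2.08 = 0.3814.
φ = arccos(0.3814) ≈ 67.6°.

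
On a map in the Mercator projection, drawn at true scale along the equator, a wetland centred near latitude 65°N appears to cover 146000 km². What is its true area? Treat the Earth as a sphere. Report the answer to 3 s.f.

Mercator is conformal, so the point scale is isotropic: h = k = sec φ = 1/cos φ.
Areal scale = k² = sec²φ = 1/cos²(65°) = 1/0.4226² = 5.599.
True area = apparent / (areal scale) = 146000 / 5.599 ≈ 26100 km².

26100 km²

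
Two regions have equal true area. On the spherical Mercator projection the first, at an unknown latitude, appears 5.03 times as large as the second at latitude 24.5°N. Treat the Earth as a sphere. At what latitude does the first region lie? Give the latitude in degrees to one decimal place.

Mercator areal scale is sec²φ, so apparent-area ratio = sec²φ₁ / sec²φ₂ = cos²φ₂ / cos²φ₁.
cos²φ₂ / cos²φ₁ = 5.03  ⇒  cos φ₁ = cos 24.5° / √5.03 = 0.9100/2.243 = 0.4057.
φ₁ = arccos(0.4057) ≈ 66.1°.

66.1°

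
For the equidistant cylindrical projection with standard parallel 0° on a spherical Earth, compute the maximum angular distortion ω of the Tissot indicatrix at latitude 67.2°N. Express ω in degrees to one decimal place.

52.4°

In the plate carrée (x = Rλ, y = Rφ), meridians are true-scale (h = 1) and parallels are stretched by k = sec φ.
At 67.2°: h = 1.000, k = 2.581; principal scales a = 2.581, b = 1.000.
sin(ω/2) = (a − b)/(a + b) = 1.581/3.581 = 0.4414, so ω = 2 arcsin(0.4414) ≈ 52.4°.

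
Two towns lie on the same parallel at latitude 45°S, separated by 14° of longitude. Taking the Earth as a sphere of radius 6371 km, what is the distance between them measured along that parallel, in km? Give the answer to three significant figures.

1100 km

Arc length along a parallel = R cos φ · Δλ (with Δλ in radians).
= 6371 × cos 45° × (14° × π/180) = 6371 × 0.7071 × 0.2443 ≈ 1100 km.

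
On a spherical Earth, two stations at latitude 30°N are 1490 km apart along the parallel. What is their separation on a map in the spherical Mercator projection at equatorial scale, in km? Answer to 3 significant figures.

Mercator is conformal, so the point scale is isotropic: h = k = sec φ = 1/cos φ.
Along the parallel, k = sec 30° = 1/0.8660 = 1.155.
Map distance = 1490 × 1.155 ≈ 1720 km.

1720 km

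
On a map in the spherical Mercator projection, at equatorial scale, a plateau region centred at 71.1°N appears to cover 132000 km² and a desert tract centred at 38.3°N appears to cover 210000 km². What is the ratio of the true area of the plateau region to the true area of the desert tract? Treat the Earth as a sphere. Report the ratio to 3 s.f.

0.107

On Mercator the areal scale is sec²φ, so true area = apparent × cos²φ.
True area of plateau region: 132000 × cos²(71.1°) = 132000 × 0.1049 = 13850 km².
True area of desert tract: 210000 × cos²(38.3°) = 210000 × 0.6159 = 129300 km².
Ratio = 13850 / 129300 ≈ 0.107.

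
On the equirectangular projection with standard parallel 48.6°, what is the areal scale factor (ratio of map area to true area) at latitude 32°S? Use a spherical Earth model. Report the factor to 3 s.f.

The equidistant cylindrical projection with φ₀ = 48.6° has h = 1 (meridians true) and k = cos φ₀ / cos φ along parallels.
Areal scale = h·k = 1 × cos φ₀ / cos φ; at 32°, h = 1.000, k = 0.7798, so h·k = 0.7798.

0.780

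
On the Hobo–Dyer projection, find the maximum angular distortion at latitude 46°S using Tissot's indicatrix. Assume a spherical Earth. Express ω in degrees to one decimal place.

Hobo–Dyer is a cylindrical equal-area projection with standard parallels at ±37.5°. A cylindrical equal-area projection with standard parallel φ₀ has meridian scale h = cos φ / cos φ₀ and parallel scale k = cos φ₀ / cos φ (so areas are preserved, h·k = 1).
At 46°: h = 0.8756, k = 1.142; principal scales a = 1.142, b = 0.8756.
sin(ω/2) = (a − b)/(a + b) = 0.2665/2.018 = 0.1321, so ω = 2 arcsin(0.1321) ≈ 15.2°.

15.2°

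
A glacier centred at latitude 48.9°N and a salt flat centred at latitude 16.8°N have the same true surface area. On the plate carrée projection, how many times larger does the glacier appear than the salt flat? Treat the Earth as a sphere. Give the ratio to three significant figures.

1.46

Plate carrée maps x = Rλ, y = Rφ. The meridian scale is h = 1 and the parallel scale is k = 1/cos φ = sec φ.
Areal scale at 48.9°: h·k = 1.000 × 1.521 = 1.521.
Areal scale at 16.8°: h·k = 1.000 × 1.045 = 1.045.
Ratio = 1.521/1.045 ≈ 1.46.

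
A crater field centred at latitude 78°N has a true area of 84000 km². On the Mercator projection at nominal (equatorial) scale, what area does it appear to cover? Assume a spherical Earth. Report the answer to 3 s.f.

The Mercator projection is conformal; its linear scale factor is the same in every direction and equals sec φ = 1/cos φ.
Areal scale = k² = sec²φ = 1/cos²(78°) = 1/0.2079² = 23.13.
Apparent area = 84000 × 23.13 ≈ 1940000 km².

1940000 km²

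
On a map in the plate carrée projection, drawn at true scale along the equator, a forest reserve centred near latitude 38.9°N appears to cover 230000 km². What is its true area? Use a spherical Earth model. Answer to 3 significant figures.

Plate carrée maps x = Rλ, y = Rφ. The meridian scale is h = 1 and the parallel scale is k = 1/cos φ = sec φ.
Areal scale = h·k = 1 × sec φ; at 38.9°, h = 1.000, k = 1.285, so h·k = 1.285.
True area = apparent / (areal scale) = 230000 / 1.285 ≈ 179000 km².

179000 km²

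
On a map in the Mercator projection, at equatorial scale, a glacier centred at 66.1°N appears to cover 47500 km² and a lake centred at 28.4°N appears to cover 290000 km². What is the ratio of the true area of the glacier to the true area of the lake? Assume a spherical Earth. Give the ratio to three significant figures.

0.0347

Mercator's areal exaggeration is sec²φ; hence true area = (apparent area) · cos²φ.
True area of glacier: 47500 × cos²(66.1°) = 47500 × 0.1641 = 7797 km².
True area of lake: 290000 × cos²(28.4°) = 290000 × 0.7738 = 224400 km².
Ratio = 7797 / 224400 ≈ 0.0347.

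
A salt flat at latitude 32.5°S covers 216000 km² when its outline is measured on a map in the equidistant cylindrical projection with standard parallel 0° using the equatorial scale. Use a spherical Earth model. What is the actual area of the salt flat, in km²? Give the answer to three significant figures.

182000 km²

Plate carrée maps x = Rλ, y = Rφ. The meridian scale is h = 1 and the parallel scale is k = 1/cos φ = sec φ.
Areal scale = h·k = 1 × sec φ; at 32.5°, h = 1.000, k = 1.186, so h·k = 1.186.
True area = apparent / (areal scale) = 216000 / 1.186 ≈ 182000 km².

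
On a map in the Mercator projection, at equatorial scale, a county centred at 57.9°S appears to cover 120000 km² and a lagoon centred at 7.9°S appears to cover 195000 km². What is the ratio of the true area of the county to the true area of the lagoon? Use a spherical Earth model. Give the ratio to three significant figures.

0.177

On Mercator the areal scale is sec²φ, so true area = apparent × cos²φ.
True area of county: 120000 × cos²(57.9°) = 120000 × 0.2824 = 33890 km².
True area of lagoon: 195000 × cos²(7.9°) = 195000 × 0.9811 = 191300 km².
Ratio = 33890 / 191300 ≈ 0.177.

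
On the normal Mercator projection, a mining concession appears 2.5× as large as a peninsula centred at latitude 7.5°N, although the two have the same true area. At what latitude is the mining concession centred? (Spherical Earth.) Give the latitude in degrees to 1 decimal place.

On Mercator, (apparent₁)/(apparent₂) = sec²φ₁ / sec²φ₂ when true areas are equal.
cos²φ₂ / cos²φ₁ = 2.5  ⇒  cos φ₁ = cos 7.5° / √2.5 = 0.9914/1.581 = 0.6270.
φ₁ = arccos(0.6270) ≈ 51.2°.

51.2°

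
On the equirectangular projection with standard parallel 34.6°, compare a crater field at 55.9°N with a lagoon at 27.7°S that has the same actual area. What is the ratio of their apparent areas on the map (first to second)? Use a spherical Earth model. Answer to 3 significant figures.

The equidistant cylindrical projection with φ₀ = 34.6° has h = 1 (meridians true) and k = cos φ₀ / cos φ along parallels.
Areal scale at 55.9°: h·k = 1.000 × 1.468 = 1.468.
Areal scale at 27.7°: h·k = 1.000 × 0.9297 = 0.9297.
Ratio = 1.468/0.9297 ≈ 1.58.

1.58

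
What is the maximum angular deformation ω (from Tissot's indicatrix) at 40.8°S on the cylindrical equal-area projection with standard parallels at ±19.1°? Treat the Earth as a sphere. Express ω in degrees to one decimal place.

25.2°

A cylindrical equal-area projection with standard parallel φ₀ has meridian scale h = cos φ / cos φ₀ and parallel scale k = cos φ₀ / cos φ (so areas are preserved, h·k = 1).
At 40.8°: h = 0.8011, k = 1.248; principal scales a = 1.248, b = 0.8011.
sin(ω/2) = (a − b)/(a + b) = 0.4472/2.049 = 0.2182, so ω = 2 arcsin(0.2182) ≈ 25.2°.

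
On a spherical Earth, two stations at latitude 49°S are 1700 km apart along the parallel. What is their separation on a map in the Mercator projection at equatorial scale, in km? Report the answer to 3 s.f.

For Mercator, h = k = sec φ (a conformal cylindrical projection has a single point scale, 1/cos φ).
Along the parallel, k = sec 49° = 1/0.6561 = 1.524.
Map distance = 1700 × 1.524 ≈ 2590 km.

2590 km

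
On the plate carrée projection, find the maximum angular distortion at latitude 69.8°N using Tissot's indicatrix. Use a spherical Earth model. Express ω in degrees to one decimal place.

58.2°

For the equirectangular projection with φ₀ = 0 (plate carrée), h = 1 along meridians and k = sec φ along parallels.
At 69.8°: h = 1.000, k = 2.896; principal scales a = 2.896, b = 1.000.
sin(ω/2) = (a − b)/(a + b) = 1.896/3.896 = 0.4867, so ω = 2 arcsin(0.4867) ≈ 58.2°.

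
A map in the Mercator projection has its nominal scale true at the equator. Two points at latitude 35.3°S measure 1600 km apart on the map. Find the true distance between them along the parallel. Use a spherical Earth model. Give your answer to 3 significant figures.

1310 km

The Mercator projection is conformal; its linear scale factor is the same in every direction and equals sec φ = 1/cos φ.
Along the parallel at 35.3°, map distances are exaggerated by k = sec 35.3° = 1.225.
True distance = 1600 / 1.225 = 1600 × cos 35.3° ≈ 1310 km.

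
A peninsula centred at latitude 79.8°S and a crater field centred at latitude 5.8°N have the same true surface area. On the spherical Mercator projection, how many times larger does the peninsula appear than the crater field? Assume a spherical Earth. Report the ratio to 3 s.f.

Mercator areal scale is sec²φ.
At 79.8°: sec²(79.8°) = 1/0.1771² = 31.89.
At 5.8°: sec²(5.8°) = 1/0.9949² = 1.010.
Ratio = 31.89/1.010 = cos²(5.8°)/cos²(79.8°) ≈ 31.6.

31.6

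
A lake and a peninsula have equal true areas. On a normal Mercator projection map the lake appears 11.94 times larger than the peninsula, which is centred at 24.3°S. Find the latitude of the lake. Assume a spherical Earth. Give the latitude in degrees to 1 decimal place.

For equal true areas on Mercator, apparent areas scale as sec²φ, so the ratio is cos²φ₂ / cos²φ₁.
cos²φ₂ / cos²φ₁ = 11.94  ⇒  cos φ₁ = cos 24.3° / √11.94 = 0.9114/3.455 = 0.2638.
φ₁ = arccos(0.2638) ≈ 74.7°.

74.7°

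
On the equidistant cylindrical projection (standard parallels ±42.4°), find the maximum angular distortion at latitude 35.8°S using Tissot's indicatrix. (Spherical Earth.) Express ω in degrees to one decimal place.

5.4°

In the equirectangular projection with standard parallel φ₀ = 42.4° (x = Rλ cos φ₀, y = Rφ), meridians are true-scale (h = 1) and the parallel scale is k = cos φ₀ / cos φ.
At 35.8°: h = 1.000, k = 0.9105; principal scales a = 1.000, b = 0.9105.
sin(ω/2) = (a − b)/(a + b) = 0.08952/1.910 = 0.04686, so ω = 2 arcsin(0.04686) ≈ 5.4°.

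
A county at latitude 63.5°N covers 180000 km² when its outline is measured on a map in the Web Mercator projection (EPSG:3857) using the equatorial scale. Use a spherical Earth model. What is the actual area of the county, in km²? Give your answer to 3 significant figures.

Mercator is conformal, so the point scale is isotropic: h = k = sec φ = 1/cos φ.
Areal scale = k² = sec²φ = 1/cos²(63.5°) = 1/0.4462² = 5.023.
True area = apparent / (areal scale) = 180000 / 5.023 ≈ 35800 km².

35800 km²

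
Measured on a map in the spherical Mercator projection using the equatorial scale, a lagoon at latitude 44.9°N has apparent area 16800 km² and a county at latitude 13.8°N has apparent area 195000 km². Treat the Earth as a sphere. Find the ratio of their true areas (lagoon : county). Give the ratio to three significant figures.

0.0458

On Mercator the areal scale is sec²φ, so true area = apparent × cos²φ.
True area of lagoon: 16800 × cos²(44.9°) = 16800 × 0.5017 = 8429 km².
True area of county: 195000 × cos²(13.8°) = 195000 × 0.9431 = 183900 km².
Ratio = 8429 / 183900 ≈ 0.0458.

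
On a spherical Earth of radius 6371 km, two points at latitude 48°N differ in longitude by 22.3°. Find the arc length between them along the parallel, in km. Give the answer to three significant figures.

1660 km

Arc length along a parallel = R cos φ · Δλ (with Δλ in radians).
= 6371 × cos 48° × (22.3° × π/180) = 6371 × 0.6691 × 0.3892 ≈ 1660 km.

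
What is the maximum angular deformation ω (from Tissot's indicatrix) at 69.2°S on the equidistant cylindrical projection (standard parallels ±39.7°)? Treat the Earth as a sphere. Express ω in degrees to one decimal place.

With standard parallel φ₀ = 39.7°, the equirectangular projection gives x = Rλ cos φ₀, y = Rφ, so h = 1 and k = cos 39.7° / cos φ.
At 69.2°: h = 1.000, k = 2.167; principal scales a = 2.167, b = 1.000.
sin(ω/2) = (a − b)/(a + b) = 1.167/3.167 = 0.3684, so ω = 2 arcsin(0.3684) ≈ 43.2°.

43.2°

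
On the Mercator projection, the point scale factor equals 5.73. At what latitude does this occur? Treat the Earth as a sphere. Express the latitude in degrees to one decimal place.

79.9°

Mercator scale is k = sec φ = 1/cos φ.
1/cos φ = 5.73  ⇒  cos φ = 0.1745  ⇒  φ = arccos(0.1745) ≈ 79.9°.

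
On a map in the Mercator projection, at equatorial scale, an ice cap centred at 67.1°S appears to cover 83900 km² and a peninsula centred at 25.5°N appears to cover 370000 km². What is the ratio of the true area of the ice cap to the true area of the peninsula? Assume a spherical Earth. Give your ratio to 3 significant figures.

Mercator's areal exaggeration is sec²φ; hence true area = (apparent area) · cos²φ.
True area of ice cap: 83900 × cos²(67.1°) = 83900 × 0.1514 = 12700 km².
True area of peninsula: 370000 × cos²(25.5°) = 370000 × 0.8147 = 301400 km².
Ratio = 12700 / 301400 ≈ 0.0421.

0.0421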